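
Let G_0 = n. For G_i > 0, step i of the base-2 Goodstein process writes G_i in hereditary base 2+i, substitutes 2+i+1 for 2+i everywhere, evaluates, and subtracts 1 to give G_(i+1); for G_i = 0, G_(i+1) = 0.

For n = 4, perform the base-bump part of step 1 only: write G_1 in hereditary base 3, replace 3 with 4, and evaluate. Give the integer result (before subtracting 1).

42

4 —HB2→ 2^2 —bump→ 3^3 = 27 —(−1)→ 26
26 —HB3→ 2·3^2 + 2·3 + 2 —bump→ 2·4^2 + 2·4 + 2 = 42 —(−1)→ 41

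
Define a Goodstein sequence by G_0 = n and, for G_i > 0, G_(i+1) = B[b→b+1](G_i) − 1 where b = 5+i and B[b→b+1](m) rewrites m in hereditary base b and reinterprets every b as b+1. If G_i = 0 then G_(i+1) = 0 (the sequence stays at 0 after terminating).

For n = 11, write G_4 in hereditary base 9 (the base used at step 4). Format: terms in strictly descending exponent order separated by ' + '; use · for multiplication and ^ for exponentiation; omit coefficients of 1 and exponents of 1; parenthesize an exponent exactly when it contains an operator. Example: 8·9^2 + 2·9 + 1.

G_0 = 11. HB_5(11) = 2·5 + 1. Bump = 13. G_1 = 12.
G_1 = 12. HB_6(12) = 2·6. Bump = 14. G_2 = 13.
G_2 = 13. HB_7(13) = 7 + 6. Bump = 14. G_3 = 13.
G_3 = 13. HB_8(13) = 8 + 5. Bump = 14. G_4 = 13.
G_4 = 13. HB_9(13) = 9 + 4. Bump = 14. G_5 = 13.

9 + 4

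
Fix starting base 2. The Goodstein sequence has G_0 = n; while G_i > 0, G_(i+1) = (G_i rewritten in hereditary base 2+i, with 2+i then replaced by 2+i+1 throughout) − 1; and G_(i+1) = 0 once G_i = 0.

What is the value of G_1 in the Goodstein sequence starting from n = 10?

10 —HB2→ 2^(2 + 1) + 2 —bump→ 3^(3 + 1) + 3 = 84 —(−1)→ 83
83 —HB3→ 3^(3 + 1) + 2 —bump→ 4^(4 + 1) + 2 = 1026 —(−1)→ 1025

83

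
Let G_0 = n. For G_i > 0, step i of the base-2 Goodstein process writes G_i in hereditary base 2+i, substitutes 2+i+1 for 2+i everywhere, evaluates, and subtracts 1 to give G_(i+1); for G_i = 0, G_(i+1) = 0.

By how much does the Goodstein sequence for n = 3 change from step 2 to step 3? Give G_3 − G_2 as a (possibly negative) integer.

-1

step 0: 3 = 2 + 1; sub 3 for 2: 3 + 1; = 4; G_1 = 4−1 = 3
step 1: 3 = 3; sub 4 for 3: 4; = 4; G_2 = 4−1 = 3
step 2: 3 = 3; sub 5 for 4: 3; = 3; G_3 = 3−1 = 2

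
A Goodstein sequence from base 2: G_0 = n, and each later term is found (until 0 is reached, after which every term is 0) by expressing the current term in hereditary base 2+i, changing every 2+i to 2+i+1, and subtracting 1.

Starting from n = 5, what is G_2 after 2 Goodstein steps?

255

5 —HB2→ 2^2 + 1 —bump→ 3^3 + 1 = 28 —(−1)→ 27
27 —HB3→ 3^3 —bump→ 4^4 = 256 —(−1)→ 255
255 —HB4→ 3·4^3 + 3·4^2 + 3·4 + 3 —bump→ 3·5^3 + 3·5^2 + 3·5 + 3 = 468 —(−1)→ 467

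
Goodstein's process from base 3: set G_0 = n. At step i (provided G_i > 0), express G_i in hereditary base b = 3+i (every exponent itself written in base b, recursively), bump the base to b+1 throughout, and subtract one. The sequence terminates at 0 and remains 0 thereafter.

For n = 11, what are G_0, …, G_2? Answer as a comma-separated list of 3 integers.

11, 17, 25

11 —HB3→ 3^2 + 2 —bump→ 4^2 + 2 = 18 —(−1)→ 17
17 —HB4→ 4^2 + 1 —bump→ 5^2 + 1 = 26 —(−1)→ 25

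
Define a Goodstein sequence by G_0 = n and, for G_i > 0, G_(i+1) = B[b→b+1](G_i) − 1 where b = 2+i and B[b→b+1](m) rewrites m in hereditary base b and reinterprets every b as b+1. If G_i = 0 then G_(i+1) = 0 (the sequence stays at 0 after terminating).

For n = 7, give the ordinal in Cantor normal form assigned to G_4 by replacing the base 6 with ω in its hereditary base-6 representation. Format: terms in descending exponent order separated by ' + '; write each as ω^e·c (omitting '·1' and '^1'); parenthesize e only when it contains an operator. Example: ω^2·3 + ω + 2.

[0] 7 ≡ 2^2 + 2 + 1 (base 2). Lift 3: 31. −1: 30.
[1] 30 ≡ 3^3 + 3 (base 3). Lift 4: 260. −1: 259.
[2] 259 ≡ 4^4 + 3 (base 4). Lift 5: 3128. −1: 3127.
[3] 3127 ≡ 5^5 + 2 (base 5). Lift 6: 46658. −1: 46657.
[4] 46657 ≡ 6^6 + 1 (base 6). Lift 7: 823544. −1: 823543.

ω^ω + 1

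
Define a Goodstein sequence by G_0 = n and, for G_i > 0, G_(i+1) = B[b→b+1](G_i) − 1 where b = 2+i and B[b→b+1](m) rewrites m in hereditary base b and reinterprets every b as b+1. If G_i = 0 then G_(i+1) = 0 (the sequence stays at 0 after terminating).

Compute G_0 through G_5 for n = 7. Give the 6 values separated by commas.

7, 30, 259, 3127, 46657, 823543

base 2: 7 = 2^2 + 2 + 1; at 3: 3^3 + 3 + 1 = 31; next = 30
base 3: 30 = 3^3 + 3; at 4: 4^4 + 4 = 260; next = 259
base 4: 259 = 4^4 + 3; at 5: 5^5 + 3 = 3128; next = 3127
base 5: 3127 = 5^5 + 2; at 6: 6^6 + 2 = 46658; next = 46657
base 6: 46657 = 6^6 + 1; at 7: 7^7 + 1 = 823544; next = 823543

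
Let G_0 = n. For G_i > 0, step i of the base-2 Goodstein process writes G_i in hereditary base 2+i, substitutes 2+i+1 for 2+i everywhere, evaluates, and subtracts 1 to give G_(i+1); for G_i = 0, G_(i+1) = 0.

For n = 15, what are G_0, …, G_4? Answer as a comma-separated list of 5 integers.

G_0 = 15. HB_2(15) = 2^(2 + 1) + 2^2 + 2 + 1. Bump = 112. G_1 = 111.
G_1 = 111. HB_3(111) = 3^(3 + 1) + 3^3 + 3. Bump = 1284. G_2 = 1283.
G_2 = 1283. HB_4(1283) = 4^(4 + 1) + 4^4 + 3. Bump = 18753. G_3 = 18752.
G_3 = 18752. HB_5(18752) = 5^(5 + 1) + 5^5 + 2. Bump = 326594. G_4 = 326593.

15, 111, 1283, 18752, 326593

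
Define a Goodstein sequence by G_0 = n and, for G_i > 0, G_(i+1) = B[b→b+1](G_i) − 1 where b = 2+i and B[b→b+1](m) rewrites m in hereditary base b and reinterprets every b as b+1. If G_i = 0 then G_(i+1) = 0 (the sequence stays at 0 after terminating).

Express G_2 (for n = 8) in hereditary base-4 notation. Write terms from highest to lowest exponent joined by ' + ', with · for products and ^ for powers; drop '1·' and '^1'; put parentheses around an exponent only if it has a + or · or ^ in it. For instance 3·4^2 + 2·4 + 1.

2·4^4 + 2·4^2 + 2·4 + 1

step 0: 8 = 2^(2 + 1); sub 3 for 2: 3^(3 + 1); = 81; G_1 = 81−1 = 80
step 1: 80 = 2·3^3 + 2·3^2 + 2·3 + 2; sub 4 for 3: 2·4^4 + 2·4^2 + 2·4 + 2; = 554; G_2 = 554−1 = 553
step 2: 553 = 2·4^4 + 2·4^2 + 2·4 + 1; sub 5 for 4: 2·5^5 + 2·5^2 + 2·5 + 1; = 6311; G_3 = 6311−1 = 6310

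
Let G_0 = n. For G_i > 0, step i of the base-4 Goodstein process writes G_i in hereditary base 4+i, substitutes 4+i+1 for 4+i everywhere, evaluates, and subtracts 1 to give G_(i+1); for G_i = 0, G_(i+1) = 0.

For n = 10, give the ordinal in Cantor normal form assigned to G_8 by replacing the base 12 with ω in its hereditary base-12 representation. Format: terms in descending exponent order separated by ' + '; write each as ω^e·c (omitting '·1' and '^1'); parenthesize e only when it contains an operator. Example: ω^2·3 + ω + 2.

ω + 1

(0) 10|_4 = 2·4 + 2 ↦ 2·5 + 2|_5 = 12 ⇒ 11
(1) 11|_5 = 2·5 + 1 ↦ 2·6 + 1|_6 = 13 ⇒ 12
(2) 12|_6 = 2·6 ↦ 2·7|_7 = 14 ⇒ 13
(3) 13|_7 = 7 + 6 ↦ 8 + 6|_8 = 14 ⇒ 13
(4) 13|_8 = 8 + 5 ↦ 9 + 5|_9 = 14 ⇒ 13
(5) 13|_9 = 9 + 4 ↦ 10 + 4|_10 = 14 ⇒ 13
(6) 13|_10 = 10 + 3 ↦ 11 + 3|_11 = 14 ⇒ 13
(7) 13|_11 = 11 + 2 ↦ 12 + 2|_12 = 14 ⇒ 13
(8) 13|_12 = 12 + 1 ↦ 13 + 1|_13 = 14 ⇒ 13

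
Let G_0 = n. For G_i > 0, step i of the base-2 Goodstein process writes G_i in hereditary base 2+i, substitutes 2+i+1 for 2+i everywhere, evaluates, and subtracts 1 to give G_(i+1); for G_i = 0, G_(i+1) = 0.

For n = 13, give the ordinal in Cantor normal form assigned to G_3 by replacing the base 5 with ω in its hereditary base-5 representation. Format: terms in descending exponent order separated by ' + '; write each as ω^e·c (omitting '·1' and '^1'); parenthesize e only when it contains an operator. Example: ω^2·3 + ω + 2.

base 2: 13 = 2^(2 + 1) + 2^2 + 1; at 3: 3^(3 + 1) + 3^3 + 1 = 109; next = 108
base 3: 108 = 3^(3 + 1) + 3^3; at 4: 4^(4 + 1) + 4^4 = 1280; next = 1279
base 4: 1279 = 4^(4 + 1) + 3·4^3 + 3·4^2 + 3·4 + 3; at 5: 5^(5 + 1) + 3·5^3 + 3·5^2 + 3·5 + 3 = 16093; next = 16092
base 5: 16092 = 5^(5 + 1) + 3·5^3 + 3·5^2 + 3·5 + 2; at 6: 6^(6 + 1) + 3·6^3 + 3·6^2 + 3·6 + 2 = 280712; next = 280711

ω^(ω + 1) + ω^3·3 + ω^2·3 + ω·3 + 2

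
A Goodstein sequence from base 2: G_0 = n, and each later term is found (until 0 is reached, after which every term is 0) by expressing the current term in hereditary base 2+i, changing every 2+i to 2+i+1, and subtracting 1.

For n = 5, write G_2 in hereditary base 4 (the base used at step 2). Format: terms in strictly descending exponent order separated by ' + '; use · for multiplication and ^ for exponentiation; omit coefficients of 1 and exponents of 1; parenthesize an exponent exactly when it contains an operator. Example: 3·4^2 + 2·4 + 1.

step 0: 5 = 2^2 + 1; sub 3 for 2: 3^3 + 1; = 28; G_1 = 28−1 = 27
step 1: 27 = 3^3; sub 4 for 3: 4^4; = 256; G_2 = 256−1 = 255
step 2: 255 = 3·4^3 + 3·4^2 + 3·4 + 3; sub 5 for 4: 3·5^3 + 3·5^2 + 3·5 + 3; = 468; G_3 = 468−1 = 467

3·4^3 + 3·4^2 + 3·4 + 3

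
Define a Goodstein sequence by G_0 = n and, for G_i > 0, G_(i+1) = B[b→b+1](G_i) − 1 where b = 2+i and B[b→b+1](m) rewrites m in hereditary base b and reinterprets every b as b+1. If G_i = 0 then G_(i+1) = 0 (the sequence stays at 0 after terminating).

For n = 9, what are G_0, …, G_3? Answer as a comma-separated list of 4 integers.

(0) 9|_2 = 2^(2 + 1) + 1 ↦ 3^(3 + 1) + 1|_3 = 82 ⇒ 81
(1) 81|_3 = 3^(3 + 1) ↦ 4^(4 + 1)|_4 = 1024 ⇒ 1023
(2) 1023|_4 = 3·4^4 + 3·4^3 + 3·4^2 + 3·4 + 3 ↦ 3·5^5 + 3·5^3 + 3·5^2 + 3·5 + 3|_5 = 9843 ⇒ 9842

9, 81, 1023, 9842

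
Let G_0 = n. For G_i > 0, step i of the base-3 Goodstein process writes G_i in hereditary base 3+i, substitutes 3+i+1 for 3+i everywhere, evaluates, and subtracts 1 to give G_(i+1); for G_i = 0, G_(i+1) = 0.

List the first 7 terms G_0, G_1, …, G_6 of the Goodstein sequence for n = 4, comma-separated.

4 —HB3→ 3 + 1 —bump→ 4 + 1 = 5 —(−1)→ 4
4 —HB4→ 4 —bump→ 5 = 5 —(−1)→ 4
4 —HB5→ 4 —bump→ 4 = 4 —(−1)→ 3
3 —HB6→ 3 —bump→ 3 = 3 —(−1)→ 2
2 —HB7→ 2 —bump→ 2 = 2 —(−1)→ 1
1 —HB8→ 1 —bump→ 1 = 1 —(−1)→ 0

4, 4, 4, 3, 2, 1, 0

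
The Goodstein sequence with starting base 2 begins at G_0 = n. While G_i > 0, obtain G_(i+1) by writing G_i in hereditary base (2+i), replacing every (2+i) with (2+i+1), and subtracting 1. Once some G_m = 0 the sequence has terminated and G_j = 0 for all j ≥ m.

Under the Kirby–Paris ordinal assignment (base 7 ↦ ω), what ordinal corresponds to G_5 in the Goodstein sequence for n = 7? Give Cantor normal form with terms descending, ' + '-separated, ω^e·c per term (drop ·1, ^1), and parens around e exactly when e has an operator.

G_0=7  [base 2] 2^2 + 2 + 1  →[2↦3]→  3^3 + 3 + 1 = 31  −1 ⇒ G_1=30
G_1=30  [base 3] 3^3 + 3  →[3↦4]→  4^4 + 4 = 260  −1 ⇒ G_2=259
G_2=259  [base 4] 4^4 + 3  →[4↦5]→  5^5 + 3 = 3128  −1 ⇒ G_3=3127
G_3=3127  [base 5] 5^5 + 2  →[5↦6]→  6^6 + 2 = 46658  −1 ⇒ G_4=46657
G_4=46657  [base 6] 6^6 + 1  →[6↦7]→  7^7 + 1 = 823544  −1 ⇒ G_5=823543

ω^ω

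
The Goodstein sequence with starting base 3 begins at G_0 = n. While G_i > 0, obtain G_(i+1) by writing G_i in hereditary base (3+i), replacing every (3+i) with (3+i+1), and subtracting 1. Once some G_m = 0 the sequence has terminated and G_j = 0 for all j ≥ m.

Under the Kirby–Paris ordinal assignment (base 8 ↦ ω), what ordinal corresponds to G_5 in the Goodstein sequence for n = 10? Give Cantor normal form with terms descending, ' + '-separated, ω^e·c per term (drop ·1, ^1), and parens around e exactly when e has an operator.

i=0: 10 = 3^2 + 1 (b=3); 3→4: 4^2 + 1 = 17; 17−1 = 16
i=1: 16 = 4^2 (b=4); 4→5: 5^2 = 25; 25−1 = 24
i=2: 24 = 4·5 + 4 (b=5); 5→6: 4·6 + 4 = 28; 28−1 = 27
i=3: 27 = 4·6 + 3 (b=6); 6→7: 4·7 + 3 = 31; 31−1 = 30
i=4: 30 = 4·7 + 2 (b=7); 7→8: 4·8 + 2 = 34; 34−1 = 33

ω·4 + 1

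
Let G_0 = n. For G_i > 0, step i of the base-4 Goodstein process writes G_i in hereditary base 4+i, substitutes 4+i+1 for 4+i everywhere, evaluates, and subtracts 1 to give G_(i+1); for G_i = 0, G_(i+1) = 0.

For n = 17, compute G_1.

25

i=0: 17 = 4^2 + 1 (b=4); 4→5: 5^2 + 1 = 26; 26−1 = 25
i=1: 25 = 5^2 (b=5); 5→6: 6^2 = 36; 36−1 = 35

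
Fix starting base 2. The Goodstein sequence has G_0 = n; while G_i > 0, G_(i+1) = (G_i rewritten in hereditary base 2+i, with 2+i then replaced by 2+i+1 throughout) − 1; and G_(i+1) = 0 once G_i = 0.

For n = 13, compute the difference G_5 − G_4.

5485287

[0] 13 ≡ 2^(2 + 1) + 2^2 + 1 (base 2). Lift 3: 109. −1: 108.
[1] 108 ≡ 3^(3 + 1) + 3^3 (base 3). Lift 4: 1280. −1: 1279.
[2] 1279 ≡ 4^(4 + 1) + 3·4^3 + 3·4^2 + 3·4 + 3 (base 4). Lift 5: 16093. −1: 16092.
[3] 16092 ≡ 5^(5 + 1) + 3·5^3 + 3·5^2 + 3·5 + 2 (base 5). Lift 6: 280712. −1: 280711.
[4] 280711 ≡ 6^(6 + 1) + 3·6^3 + 3·6^2 + 3·6 + 1 (base 6). Lift 7: 5765999. −1: 5765998.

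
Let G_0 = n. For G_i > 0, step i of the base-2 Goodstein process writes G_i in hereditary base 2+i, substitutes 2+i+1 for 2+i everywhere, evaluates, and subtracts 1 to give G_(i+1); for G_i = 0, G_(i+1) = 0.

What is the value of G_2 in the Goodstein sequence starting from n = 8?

553

[0] 8 ≡ 2^(2 + 1) (base 2). Lift 3: 81. −1: 80.
[1] 80 ≡ 2·3^3 + 2·3^2 + 2·3 + 2 (base 3). Lift 4: 554. −1: 553.
[2] 553 ≡ 2·4^4 + 2·4^2 + 2·4 + 1 (base 4). Lift 5: 6311. −1: 6310.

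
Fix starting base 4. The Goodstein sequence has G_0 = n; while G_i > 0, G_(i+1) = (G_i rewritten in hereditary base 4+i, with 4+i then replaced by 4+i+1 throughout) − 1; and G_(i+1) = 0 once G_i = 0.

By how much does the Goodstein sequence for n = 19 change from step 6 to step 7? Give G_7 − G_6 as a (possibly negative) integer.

base 4: 19 = 4^2 + 3; at 5: 5^2 + 3 = 28; next = 27
base 5: 27 = 5^2 + 2; at 6: 6^2 + 2 = 38; next = 37
base 6: 37 = 6^2 + 1; at 7: 7^2 + 1 = 50; next = 49
base 7: 49 = 7^2; at 8: 8^2 = 64; next = 63
base 8: 63 = 7·8 + 7; at 9: 7·9 + 7 = 70; next = 69
base 9: 69 = 7·9 + 6; at 10: 7·10 + 6 = 76; next = 75
base 10: 75 = 7·10 + 5; at 11: 7·11 + 5 = 82; next = 81

6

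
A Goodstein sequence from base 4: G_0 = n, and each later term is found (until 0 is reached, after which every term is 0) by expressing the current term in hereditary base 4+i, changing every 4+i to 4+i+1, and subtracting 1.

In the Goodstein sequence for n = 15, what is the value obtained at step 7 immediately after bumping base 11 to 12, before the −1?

(0) 15|_4 = 3·4 + 3 ↦ 3·5 + 3|_5 = 18 ⇒ 17
(1) 17|_5 = 3·5 + 2 ↦ 3·6 + 2|_6 = 20 ⇒ 19
(2) 19|_6 = 3·6 + 1 ↦ 3·7 + 1|_7 = 22 ⇒ 21
(3) 21|_7 = 3·7 ↦ 3·8|_8 = 24 ⇒ 23
(4) 23|_8 = 2·8 + 7 ↦ 2·9 + 7|_9 = 25 ⇒ 24
(5) 24|_9 = 2·9 + 6 ↦ 2·10 + 6|_10 = 26 ⇒ 25
(6) 25|_10 = 2·10 + 5 ↦ 2·11 + 5|_11 = 27 ⇒ 26

28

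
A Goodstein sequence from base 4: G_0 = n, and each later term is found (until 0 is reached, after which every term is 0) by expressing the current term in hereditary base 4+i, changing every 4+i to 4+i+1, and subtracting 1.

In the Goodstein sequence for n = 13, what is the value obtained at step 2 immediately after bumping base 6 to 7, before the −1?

(0) 13|_4 = 3·4 + 1 ↦ 3·5 + 1|_5 = 16 ⇒ 15
(1) 15|_5 = 3·5 ↦ 3·6|_6 = 18 ⇒ 17
(2) 17|_6 = 2·6 + 5 ↦ 2·7 + 5|_7 = 19 ⇒ 18

19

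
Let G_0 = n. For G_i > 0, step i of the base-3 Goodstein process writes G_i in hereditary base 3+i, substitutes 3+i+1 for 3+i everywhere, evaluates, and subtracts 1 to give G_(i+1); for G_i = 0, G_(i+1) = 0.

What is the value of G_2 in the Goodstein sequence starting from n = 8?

10

8 —HB3→ 2·3 + 2 —bump→ 2·4 + 2 = 10 —(−1)→ 9
9 —HB4→ 2·4 + 1 —bump→ 2·5 + 1 = 11 —(−1)→ 10
10 —HB5→ 2·5 —bump→ 2·6 = 12 —(−1)→ 11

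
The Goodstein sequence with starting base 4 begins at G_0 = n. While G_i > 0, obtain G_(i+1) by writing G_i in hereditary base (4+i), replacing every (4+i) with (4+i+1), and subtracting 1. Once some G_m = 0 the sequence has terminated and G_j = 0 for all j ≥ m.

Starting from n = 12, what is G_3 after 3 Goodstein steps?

16

G_0=12  [base 4] 3·4  →[4↦5]→  3·5 = 15  −1 ⇒ G_1=14
G_1=14  [base 5] 2·5 + 4  →[5↦6]→  2·6 + 4 = 16  −1 ⇒ G_2=15
G_2=15  [base 6] 2·6 + 3  →[6↦7]→  2·7 + 3 = 17  −1 ⇒ G_3=16
G_3=16  [base 7] 2·7 + 2  →[7↦8]→  2·8 + 2 = 18  −1 ⇒ G_4=17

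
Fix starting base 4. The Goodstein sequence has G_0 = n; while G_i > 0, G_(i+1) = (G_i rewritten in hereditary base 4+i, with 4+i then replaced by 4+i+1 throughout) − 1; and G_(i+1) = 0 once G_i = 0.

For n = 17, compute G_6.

51

[0] 17 ≡ 4^2 + 1 (base 4). Lift 5: 26. −1: 25.
[1] 25 ≡ 5^2 (base 5). Lift 6: 36. −1: 35.
[2] 35 ≡ 5·6 + 5 (base 6). Lift 7: 40. −1: 39.
[3] 39 ≡ 5·7 + 4 (base 7). Lift 8: 44. −1: 43.
[4] 43 ≡ 5·8 + 3 (base 8). Lift 9: 48. −1: 47.
[5] 47 ≡ 5·9 + 2 (base 9). Lift 10: 52. −1: 51.
[6] 51 ≡ 5·10 + 1 (base 10). Lift 11: 56. −1: 55.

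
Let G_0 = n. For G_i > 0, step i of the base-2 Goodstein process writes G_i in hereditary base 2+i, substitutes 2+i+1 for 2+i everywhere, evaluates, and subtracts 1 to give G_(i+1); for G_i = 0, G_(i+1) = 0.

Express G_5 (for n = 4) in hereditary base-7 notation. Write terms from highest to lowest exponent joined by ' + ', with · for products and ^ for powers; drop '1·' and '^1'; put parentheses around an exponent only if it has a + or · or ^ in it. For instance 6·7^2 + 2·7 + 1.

2·7^2 + 7 + 4

[0] 4 ≡ 2^2 (base 2). Lift 3: 27. −1: 26.
[1] 26 ≡ 2·3^2 + 2·3 + 2 (base 3). Lift 4: 42. −1: 41.
[2] 41 ≡ 2·4^2 + 2·4 + 1 (base 4). Lift 5: 61. −1: 60.
[3] 60 ≡ 2·5^2 + 2·5 (base 5). Lift 6: 84. −1: 83.
[4] 83 ≡ 2·6^2 + 6 + 5 (base 6). Lift 7: 110. −1: 109.
[5] 109 ≡ 2·7^2 + 7 + 4 (base 7). Lift 8: 140. −1: 139.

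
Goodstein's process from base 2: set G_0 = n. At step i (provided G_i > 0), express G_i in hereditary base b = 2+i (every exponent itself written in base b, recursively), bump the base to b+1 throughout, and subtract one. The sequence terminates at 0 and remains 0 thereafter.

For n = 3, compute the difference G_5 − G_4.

base 2: 3 = 2 + 1; at 3: 3 + 1 = 4; next = 3
base 3: 3 = 3; at 4: 4 = 4; next = 3
base 4: 3 = 3; at 5: 3 = 3; next = 2
base 5: 2 = 2; at 6: 2 = 2; next = 1
base 6: 1 = 1; at 7: 1 = 1; next = 0

-1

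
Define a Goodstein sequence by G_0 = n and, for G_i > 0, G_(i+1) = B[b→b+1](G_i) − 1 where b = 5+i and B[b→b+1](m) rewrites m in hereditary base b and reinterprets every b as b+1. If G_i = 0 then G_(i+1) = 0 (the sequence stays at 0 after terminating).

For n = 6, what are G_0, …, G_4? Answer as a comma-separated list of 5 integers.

6, 6, 6, 5, 4

6 —HB5→ 5 + 1 —bump→ 6 + 1 = 7 —(−1)→ 6
6 —HB6→ 6 —bump→ 7 = 7 —(−1)→ 6
6 —HB7→ 6 —bump→ 6 = 6 —(−1)→ 5
5 —HB8→ 5 —bump→ 5 = 5 —(−1)→ 4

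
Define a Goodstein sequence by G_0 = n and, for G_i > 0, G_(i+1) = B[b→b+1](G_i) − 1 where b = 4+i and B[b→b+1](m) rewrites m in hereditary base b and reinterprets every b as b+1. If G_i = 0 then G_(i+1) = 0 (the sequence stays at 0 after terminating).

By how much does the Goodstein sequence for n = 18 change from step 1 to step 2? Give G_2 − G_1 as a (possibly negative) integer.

G_0 = 18. HB_4(18) = 4^2 + 2. Bump = 27. G_1 = 26.
G_1 = 26. HB_5(26) = 5^2 + 1. Bump = 37. G_2 = 36.

10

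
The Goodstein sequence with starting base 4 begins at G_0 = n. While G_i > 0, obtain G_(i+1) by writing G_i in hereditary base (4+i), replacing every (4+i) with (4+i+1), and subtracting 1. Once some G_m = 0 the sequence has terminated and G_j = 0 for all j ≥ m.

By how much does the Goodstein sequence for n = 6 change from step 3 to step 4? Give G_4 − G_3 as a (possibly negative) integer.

-1

base 4: 6 = 4 + 2; at 5: 5 + 2 = 7; next = 6
base 5: 6 = 5 + 1; at 6: 6 + 1 = 7; next = 6
base 6: 6 = 6; at 7: 7 = 7; next = 6
base 7: 6 = 6; at 8: 6 = 6; next = 5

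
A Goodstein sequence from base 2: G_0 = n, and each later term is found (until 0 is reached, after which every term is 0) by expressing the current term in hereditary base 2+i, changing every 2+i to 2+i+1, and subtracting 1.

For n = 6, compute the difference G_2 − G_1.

(0) 6|_2 = 2^2 + 2 ↦ 3^3 + 3|_3 = 30 ⇒ 29
(1) 29|_3 = 3^3 + 2 ↦ 4^4 + 2|_4 = 258 ⇒ 257

228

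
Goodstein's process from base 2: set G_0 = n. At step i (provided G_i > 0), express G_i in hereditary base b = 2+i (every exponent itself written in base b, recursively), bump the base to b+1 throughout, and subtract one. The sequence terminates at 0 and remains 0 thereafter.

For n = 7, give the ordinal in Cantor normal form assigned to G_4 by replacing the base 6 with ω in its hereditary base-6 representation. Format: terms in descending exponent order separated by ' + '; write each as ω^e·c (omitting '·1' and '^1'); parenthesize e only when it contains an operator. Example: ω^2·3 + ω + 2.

ω^ω + 1

G_0=7  [base 2] 2^2 + 2 + 1  →[2↦3]→  3^3 + 3 + 1 = 31  −1 ⇒ G_1=30
G_1=30  [base 3] 3^3 + 3  →[3↦4]→  4^4 + 4 = 260  −1 ⇒ G_2=259
G_2=259  [base 4] 4^4 + 3  →[4↦5]→  5^5 + 3 = 3128  −1 ⇒ G_3=3127
G_3=3127  [base 5] 5^5 + 2  →[5↦6]→  6^6 + 2 = 46658  −1 ⇒ G_4=46657
G_4=46657  [base 6] 6^6 + 1  →[6↦7]→  7^7 + 1 = 823544  −1 ⇒ G_5=823543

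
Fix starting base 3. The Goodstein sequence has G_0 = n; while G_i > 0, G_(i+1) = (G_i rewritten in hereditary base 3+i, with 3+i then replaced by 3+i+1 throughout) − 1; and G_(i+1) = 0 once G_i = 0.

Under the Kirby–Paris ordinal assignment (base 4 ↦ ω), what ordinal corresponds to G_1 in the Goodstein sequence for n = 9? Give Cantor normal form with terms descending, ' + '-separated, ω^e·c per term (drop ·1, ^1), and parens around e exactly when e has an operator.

ω·3 + 3

(0) 9|_3 = 3^2 ↦ 4^2|_4 = 16 ⇒ 15
(1) 15|_4 = 3·4 + 3 ↦ 3·5 + 3|_5 = 18 ⇒ 17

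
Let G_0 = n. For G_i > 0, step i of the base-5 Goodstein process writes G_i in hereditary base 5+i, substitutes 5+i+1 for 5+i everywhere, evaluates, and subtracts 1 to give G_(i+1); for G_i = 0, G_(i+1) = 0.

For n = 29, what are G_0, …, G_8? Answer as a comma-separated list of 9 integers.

29, 39, 51, 65, 81, 99, 107, 115, 123

(0) 29|_5 = 5^2 + 4 ↦ 6^2 + 4|_6 = 40 ⇒ 39
(1) 39|_6 = 6^2 + 3 ↦ 7^2 + 3|_7 = 52 ⇒ 51
(2) 51|_7 = 7^2 + 2 ↦ 8^2 + 2|_8 = 66 ⇒ 65
(3) 65|_8 = 8^2 + 1 ↦ 9^2 + 1|_9 = 82 ⇒ 81
(4) 81|_9 = 9^2 ↦ 10^2|_10 = 100 ⇒ 99
(5) 99|_10 = 9·10 + 9 ↦ 9·11 + 9|_11 = 108 ⇒ 107
(6) 107|_11 = 9·11 + 8 ↦ 9·12 + 8|_12 = 116 ⇒ 115
(7) 115|_12 = 9·12 + 7 ↦ 9·13 + 7|_13 = 124 ⇒ 123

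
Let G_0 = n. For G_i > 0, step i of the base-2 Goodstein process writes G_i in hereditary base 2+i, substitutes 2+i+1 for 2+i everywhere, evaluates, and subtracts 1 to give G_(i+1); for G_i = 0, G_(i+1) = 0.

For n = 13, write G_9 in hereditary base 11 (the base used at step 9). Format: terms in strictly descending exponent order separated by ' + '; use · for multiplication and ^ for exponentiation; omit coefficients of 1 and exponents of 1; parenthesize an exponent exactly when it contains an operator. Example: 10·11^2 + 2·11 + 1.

11^(11 + 1) + 3·11^3 + 3·11^2 + 2·11 + 4

base 2: 13 = 2^(2 + 1) + 2^2 + 1; at 3: 3^(3 + 1) + 3^3 + 1 = 109; next = 108
base 3: 108 = 3^(3 + 1) + 3^3; at 4: 4^(4 + 1) + 4^4 = 1280; next = 1279
base 4: 1279 = 4^(4 + 1) + 3·4^3 + 3·4^2 + 3·4 + 3; at 5: 5^(5 + 1) + 3·5^3 + 3·5^2 + 3·5 + 3 = 16093; next = 16092
base 5: 16092 = 5^(5 + 1) + 3·5^3 + 3·5^2 + 3·5 + 2; at 6: 6^(6 + 1) + 3·6^3 + 3·6^2 + 3·6 + 2 = 280712; next = 280711
base 6: 280711 = 6^(6 + 1) + 3·6^3 + 3·6^2 + 3·6 + 1; at 7: 7^(7 + 1) + 3·7^3 + 3·7^2 + 3·7 + 1 = 5765999; next = 5765998
base 7: 5765998 = 7^(7 + 1) + 3·7^3 + 3·7^2 + 3·7; at 8: 8^(8 + 1) + 3·8^3 + 3·8^2 + 3·8 = 134219480; next = 134219479
base 8: 134219479 = 8^(8 + 1) + 3·8^3 + 3·8^2 + 2·8 + 7; at 9: 9^(9 + 1) + 3·9^3 + 3·9^2 + 2·9 + 7 = 3486786856; next = 3486786855
base 9: 3486786855 = 9^(9 + 1) + 3·9^3 + 3·9^2 + 2·9 + 6; at 10: 10^(10 + 1) + 3·10^3 + 3·10^2 + 2·10 + 6 = 100000003326; next = 100000003325
base 10: 100000003325 = 10^(10 + 1) + 3·10^3 + 3·10^2 + 2·10 + 5; at 11: 11^(11 + 1) + 3·11^3 + 3·11^2 + 2·11 + 5 = 3138428381104; next = 3138428381103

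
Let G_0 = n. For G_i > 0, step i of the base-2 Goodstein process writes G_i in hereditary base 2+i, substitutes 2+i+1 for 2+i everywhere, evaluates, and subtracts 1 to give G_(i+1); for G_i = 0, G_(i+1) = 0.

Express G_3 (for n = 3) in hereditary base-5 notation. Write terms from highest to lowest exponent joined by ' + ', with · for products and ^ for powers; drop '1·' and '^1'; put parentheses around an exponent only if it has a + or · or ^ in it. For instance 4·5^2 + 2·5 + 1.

G_0=3  [base 2] 2 + 1  →[2↦3]→  3 + 1 = 4  −1 ⇒ G_1=3
G_1=3  [base 3] 3  →[3↦4]→  4 = 4  −1 ⇒ G_2=3
G_2=3  [base 4] 3  →[4↦5]→  3 = 3  −1 ⇒ G_3=2
G_3=2  [base 5] 2  →[5↦6]→  2 = 2  −1 ⇒ G_4=1

2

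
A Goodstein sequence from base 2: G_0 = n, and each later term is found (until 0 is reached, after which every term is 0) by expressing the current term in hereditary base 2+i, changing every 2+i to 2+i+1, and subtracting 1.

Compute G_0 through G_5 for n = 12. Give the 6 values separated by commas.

12, 107, 1065, 15685, 280019, 5764910

G_0=12  [base 2] 2^(2 + 1) + 2^2  →[2↦3]→  3^(3 + 1) + 3^3 = 108  −1 ⇒ G_1=107
G_1=107  [base 3] 3^(3 + 1) + 2·3^2 + 2·3 + 2  →[3↦4]→  4^(4 + 1) + 2·4^2 + 2·4 + 2 = 1066  −1 ⇒ G_2=1065
G_2=1065  [base 4] 4^(4 + 1) + 2·4^2 + 2·4 + 1  →[4↦5]→  5^(5 + 1) + 2·5^2 + 2·5 + 1 = 15686  −1 ⇒ G_3=15685
G_3=15685  [base 5] 5^(5 + 1) + 2·5^2 + 2·5  →[5↦6]→  6^(6 + 1) + 2·6^2 + 2·6 = 280020  −1 ⇒ G_4=280019
G_4=280019  [base 6] 6^(6 + 1) + 2·6^2 + 6 + 5  →[6↦7]→  7^(7 + 1) + 2·7^2 + 7 + 5 = 5764911  −1 ⇒ G_5=5764910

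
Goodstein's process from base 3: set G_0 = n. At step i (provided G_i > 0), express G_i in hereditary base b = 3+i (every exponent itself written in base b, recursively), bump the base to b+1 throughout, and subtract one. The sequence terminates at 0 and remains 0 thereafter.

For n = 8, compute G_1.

(0) 8|_3 = 2·3 + 2 ↦ 2·4 + 2|_4 = 10 ⇒ 9
(1) 9|_4 = 2·4 + 1 ↦ 2·5 + 1|_5 = 11 ⇒ 10

9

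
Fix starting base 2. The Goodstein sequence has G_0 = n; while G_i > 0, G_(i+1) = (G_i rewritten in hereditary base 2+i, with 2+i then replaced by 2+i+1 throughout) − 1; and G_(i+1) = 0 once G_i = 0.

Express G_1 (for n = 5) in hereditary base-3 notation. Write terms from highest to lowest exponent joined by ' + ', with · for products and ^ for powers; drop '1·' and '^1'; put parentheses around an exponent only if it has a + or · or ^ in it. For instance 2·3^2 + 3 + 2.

G_0=5  [base 2] 2^2 + 1  →[2↦3]→  3^3 + 1 = 28  −1 ⇒ G_1=27
G_1=27  [base 3] 3^3  →[3↦4]→  4^4 = 256  −1 ⇒ G_2=255

3^3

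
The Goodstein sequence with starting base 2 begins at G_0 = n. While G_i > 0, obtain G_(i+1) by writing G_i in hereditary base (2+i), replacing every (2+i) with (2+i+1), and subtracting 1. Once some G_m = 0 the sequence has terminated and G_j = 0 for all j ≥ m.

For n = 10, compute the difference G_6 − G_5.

79857569

step 0: 10 = 2^(2 + 1) + 2; sub 3 for 2: 3^(3 + 1) + 3; = 84; G_1 = 84−1 = 83
step 1: 83 = 3^(3 + 1) + 2; sub 4 for 3: 4^(4 + 1) + 2; = 1026; G_2 = 1026−1 = 1025
step 2: 1025 = 4^(4 + 1) + 1; sub 5 for 4: 5^(5 + 1) + 1; = 15626; G_3 = 15626−1 = 15625
step 3: 15625 = 5^(5 + 1); sub 6 for 5: 6^(6 + 1); = 279936; G_4 = 279936−1 = 279935
step 4: 279935 = 5·6^6 + 5·6^5 + 5·6^4 + 5·6^3 + 5·6^2 + 5·6 + 5; sub 7 for 6: 5·7^7 + 5·7^5 + 5·7^4 + 5·7^3 + 5·7^2 + 5·7 + 5; = 4215755; G_5 = 4215755−1 = 4215754
step 5: 4215754 = 5·7^7 + 5·7^5 + 5·7^4 + 5·7^3 + 5·7^2 + 5·7 + 4; sub 8 for 7: 5·8^8 + 5·8^5 + 5·8^4 + 5·8^3 + 5·8^2 + 5·8 + 4; = 84073324; G_6 = 84073324−1 = 84073323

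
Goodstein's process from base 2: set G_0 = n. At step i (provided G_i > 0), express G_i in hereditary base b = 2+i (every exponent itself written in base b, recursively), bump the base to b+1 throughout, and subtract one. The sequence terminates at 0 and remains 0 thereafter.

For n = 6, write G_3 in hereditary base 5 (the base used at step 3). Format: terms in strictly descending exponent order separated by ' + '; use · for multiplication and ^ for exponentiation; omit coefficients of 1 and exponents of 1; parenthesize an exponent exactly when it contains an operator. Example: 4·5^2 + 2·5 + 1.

G_0=6  [base 2] 2^2 + 2  →[2↦3]→  3^3 + 3 = 30  −1 ⇒ G_1=29
G_1=29  [base 3] 3^3 + 2  →[3↦4]→  4^4 + 2 = 258  −1 ⇒ G_2=257
G_2=257  [base 4] 4^4 + 1  →[4↦5]→  5^5 + 1 = 3126  −1 ⇒ G_3=3125

5^5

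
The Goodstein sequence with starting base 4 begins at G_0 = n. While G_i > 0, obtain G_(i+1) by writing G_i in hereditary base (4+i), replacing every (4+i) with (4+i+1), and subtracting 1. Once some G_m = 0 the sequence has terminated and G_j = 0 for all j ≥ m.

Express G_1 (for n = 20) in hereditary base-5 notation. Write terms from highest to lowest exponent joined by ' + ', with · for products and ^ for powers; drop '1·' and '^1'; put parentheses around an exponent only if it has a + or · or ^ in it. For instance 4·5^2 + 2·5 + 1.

5^2 + 4

step 0: 20 = 4^2 + 4; sub 5 for 4: 5^2 + 5; = 30; G_1 = 30−1 = 29
step 1: 29 = 5^2 + 4; sub 6 for 5: 6^2 + 4; = 40; G_2 = 40−1 = 39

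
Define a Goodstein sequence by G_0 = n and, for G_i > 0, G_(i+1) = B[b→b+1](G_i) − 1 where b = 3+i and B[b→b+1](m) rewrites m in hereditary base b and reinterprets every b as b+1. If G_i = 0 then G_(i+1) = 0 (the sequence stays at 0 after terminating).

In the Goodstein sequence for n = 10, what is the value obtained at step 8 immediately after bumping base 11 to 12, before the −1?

step 0: 10 = 3^2 + 1; sub 4 for 3: 4^2 + 1; = 17; G_1 = 17−1 = 16
step 1: 16 = 4^2; sub 5 for 4: 5^2; = 25; G_2 = 25−1 = 24
step 2: 24 = 4·5 + 4; sub 6 for 5: 4·6 + 4; = 28; G_3 = 28−1 = 27
step 3: 27 = 4·6 + 3; sub 7 for 6: 4·7 + 3; = 31; G_4 = 31−1 = 30
step 4: 30 = 4·7 + 2; sub 8 for 7: 4·8 + 2; = 34; G_5 = 34−1 = 33
step 5: 33 = 4·8 + 1; sub 9 for 8: 4·9 + 1; = 37; G_6 = 37−1 = 36
step 6: 36 = 4·9; sub 10 for 9: 4·10; = 40; G_7 = 40−1 = 39
step 7: 39 = 3·10 + 9; sub 11 for 10: 3·11 + 9; = 42; G_8 = 42−1 = 41

44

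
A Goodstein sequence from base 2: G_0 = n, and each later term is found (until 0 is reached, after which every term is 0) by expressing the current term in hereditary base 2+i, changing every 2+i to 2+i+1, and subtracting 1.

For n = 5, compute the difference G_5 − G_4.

base 2: 5 = 2^2 + 1; at 3: 3^3 + 1 = 28; next = 27
base 3: 27 = 3^3; at 4: 4^4 = 256; next = 255
base 4: 255 = 3·4^3 + 3·4^2 + 3·4 + 3; at 5: 3·5^3 + 3·5^2 + 3·5 + 3 = 468; next = 467
base 5: 467 = 3·5^3 + 3·5^2 + 3·5 + 2; at 6: 3·6^3 + 3·6^2 + 3·6 + 2 = 776; next = 775
base 6: 775 = 3·6^3 + 3·6^2 + 3·6 + 1; at 7: 3·7^3 + 3·7^2 + 3·7 + 1 = 1198; next = 1197

422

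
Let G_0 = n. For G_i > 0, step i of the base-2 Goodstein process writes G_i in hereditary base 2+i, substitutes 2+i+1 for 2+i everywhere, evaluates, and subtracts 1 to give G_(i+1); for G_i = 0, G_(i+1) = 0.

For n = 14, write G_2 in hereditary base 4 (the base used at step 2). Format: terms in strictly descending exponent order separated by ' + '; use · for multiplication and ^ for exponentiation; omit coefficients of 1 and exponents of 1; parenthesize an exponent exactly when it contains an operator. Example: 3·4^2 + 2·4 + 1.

4^(4 + 1) + 4^4 + 1

base 2: 14 = 2^(2 + 1) + 2^2 + 2; at 3: 3^(3 + 1) + 3^3 + 3 = 111; next = 110
base 3: 110 = 3^(3 + 1) + 3^3 + 2; at 4: 4^(4 + 1) + 4^4 + 2 = 1282; next = 1281
base 4: 1281 = 4^(4 + 1) + 4^4 + 1; at 5: 5^(5 + 1) + 5^5 + 1 = 18751; next = 18750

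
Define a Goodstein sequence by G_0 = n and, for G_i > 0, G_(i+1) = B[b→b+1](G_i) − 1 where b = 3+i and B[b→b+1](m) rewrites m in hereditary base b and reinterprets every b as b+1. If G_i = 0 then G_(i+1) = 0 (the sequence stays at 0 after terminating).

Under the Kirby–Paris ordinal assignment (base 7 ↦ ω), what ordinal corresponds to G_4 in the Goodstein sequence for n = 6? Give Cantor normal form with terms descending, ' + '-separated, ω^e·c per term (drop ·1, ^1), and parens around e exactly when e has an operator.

[0] 6 ≡ 2·3 (base 3). Lift 4: 8. −1: 7.
[1] 7 ≡ 4 + 3 (base 4). Lift 5: 8. −1: 7.
[2] 7 ≡ 5 + 2 (base 5). Lift 6: 8. −1: 7.
[3] 7 ≡ 6 + 1 (base 6). Lift 7: 8. −1: 7.
[4] 7 ≡ 7 (base 7). Lift 8: 8. −1: 7.

ω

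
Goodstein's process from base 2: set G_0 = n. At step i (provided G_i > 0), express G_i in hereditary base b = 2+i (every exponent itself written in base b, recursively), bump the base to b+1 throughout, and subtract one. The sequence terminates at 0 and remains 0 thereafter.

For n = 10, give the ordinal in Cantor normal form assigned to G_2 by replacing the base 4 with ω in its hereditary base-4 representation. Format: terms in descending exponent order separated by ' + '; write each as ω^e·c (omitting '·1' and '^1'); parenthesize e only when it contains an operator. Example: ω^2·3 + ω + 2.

ω^(ω + 1) + 1

i=0: 10 = 2^(2 + 1) + 2 (b=2); 2→3: 3^(3 + 1) + 3 = 84; 84−1 = 83
i=1: 83 = 3^(3 + 1) + 2 (b=3); 3→4: 4^(4 + 1) + 2 = 1026; 1026−1 = 1025
i=2: 1025 = 4^(4 + 1) + 1 (b=4); 4→5: 5^(5 + 1) + 1 = 15626; 15626−1 = 15625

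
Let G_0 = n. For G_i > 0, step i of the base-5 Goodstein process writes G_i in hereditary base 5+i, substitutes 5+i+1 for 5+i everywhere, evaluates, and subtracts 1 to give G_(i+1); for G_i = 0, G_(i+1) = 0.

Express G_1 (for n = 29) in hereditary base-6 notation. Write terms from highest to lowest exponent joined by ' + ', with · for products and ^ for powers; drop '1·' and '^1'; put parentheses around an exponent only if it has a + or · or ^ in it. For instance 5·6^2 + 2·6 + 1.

G_0=29  [base 5] 5^2 + 4  →[5↦6]→  6^2 + 4 = 40  −1 ⇒ G_1=39
G_1=39  [base 6] 6^2 + 3  →[6↦7]→  7^2 + 3 = 52  −1 ⇒ G_2=51

6^2 + 3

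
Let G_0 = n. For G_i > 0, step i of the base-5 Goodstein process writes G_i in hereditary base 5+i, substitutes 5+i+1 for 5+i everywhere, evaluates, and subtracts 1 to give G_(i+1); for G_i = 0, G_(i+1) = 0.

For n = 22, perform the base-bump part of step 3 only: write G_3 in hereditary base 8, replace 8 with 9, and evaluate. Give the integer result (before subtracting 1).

34

G_0 = 22. HB_5(22) = 4·5 + 2. Bump = 26. G_1 = 25.
G_1 = 25. HB_6(25) = 4·6 + 1. Bump = 29. G_2 = 28.
G_2 = 28. HB_7(28) = 4·7. Bump = 32. G_3 = 31.
G_3 = 31. HB_8(31) = 3·8 + 7. Bump = 34. G_4 = 33.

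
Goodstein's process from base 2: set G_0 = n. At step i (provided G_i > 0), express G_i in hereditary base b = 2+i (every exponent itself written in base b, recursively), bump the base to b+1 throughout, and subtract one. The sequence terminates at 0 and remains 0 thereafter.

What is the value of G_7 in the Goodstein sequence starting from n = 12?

3486784574

G_0=12  [base 2] 2^(2 + 1) + 2^2  →[2↦3]→  3^(3 + 1) + 3^3 = 108  −1 ⇒ G_1=107
G_1=107  [base 3] 3^(3 + 1) + 2·3^2 + 2·3 + 2  →[3↦4]→  4^(4 + 1) + 2·4^2 + 2·4 + 2 = 1066  −1 ⇒ G_2=1065
G_2=1065  [base 4] 4^(4 + 1) + 2·4^2 + 2·4 + 1  →[4↦5]→  5^(5 + 1) + 2·5^2 + 2·5 + 1 = 15686  −1 ⇒ G_3=15685
G_3=15685  [base 5] 5^(5 + 1) + 2·5^2 + 2·5  →[5↦6]→  6^(6 + 1) + 2·6^2 + 2·6 = 280020  −1 ⇒ G_4=280019
G_4=280019  [base 6] 6^(6 + 1) + 2·6^2 + 6 + 5  →[6↦7]→  7^(7 + 1) + 2·7^2 + 7 + 5 = 5764911  −1 ⇒ G_5=5764910
G_5=5764910  [base 7] 7^(7 + 1) + 2·7^2 + 7 + 4  →[7↦8]→  8^(8 + 1) + 2·8^2 + 8 + 4 = 134217868  −1 ⇒ G_6=134217867
G_6=134217867  [base 8] 8^(8 + 1) + 2·8^2 + 8 + 3  →[8↦9]→  9^(9 + 1) + 2·9^2 + 9 + 3 = 3486784575  −1 ⇒ G_7=3486784574
G_7=3486784574  [base 9] 9^(9 + 1) + 2·9^2 + 9 + 2  →[9↦10]→  10^(10 + 1) + 2·10^2 + 10 + 2 = 100000000212  −1 ⇒ G_8=100000000211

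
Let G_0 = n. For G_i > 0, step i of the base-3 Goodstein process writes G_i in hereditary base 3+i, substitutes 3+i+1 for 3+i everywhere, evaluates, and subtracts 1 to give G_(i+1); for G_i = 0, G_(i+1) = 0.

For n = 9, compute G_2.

i=0: 9 = 3^2 (b=3); 3→4: 4^2 = 16; 16−1 = 15
i=1: 15 = 3·4 + 3 (b=4); 4→5: 3·5 + 3 = 18; 18−1 = 17
i=2: 17 = 3·5 + 2 (b=5); 5→6: 3·6 + 2 = 20; 20−1 = 19

17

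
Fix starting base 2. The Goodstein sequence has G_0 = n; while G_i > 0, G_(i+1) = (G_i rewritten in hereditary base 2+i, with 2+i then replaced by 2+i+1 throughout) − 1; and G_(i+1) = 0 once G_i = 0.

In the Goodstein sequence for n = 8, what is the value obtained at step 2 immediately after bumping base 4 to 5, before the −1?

G_0 = 8. HB_2(8) = 2^(2 + 1). Bump = 81. G_1 = 80.
G_1 = 80. HB_3(80) = 2·3^3 + 2·3^2 + 2·3 + 2. Bump = 554. G_2 = 553.
G_2 = 553. HB_4(553) = 2·4^4 + 2·4^2 + 2·4 + 1. Bump = 6311. G_3 = 6310.

6311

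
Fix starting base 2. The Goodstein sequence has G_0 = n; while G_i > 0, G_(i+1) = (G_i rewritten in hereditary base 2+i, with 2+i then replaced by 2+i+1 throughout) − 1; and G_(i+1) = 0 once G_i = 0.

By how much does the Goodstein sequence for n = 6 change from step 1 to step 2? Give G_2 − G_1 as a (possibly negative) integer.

(0) 6|_2 = 2^2 + 2 ↦ 3^3 + 3|_3 = 30 ⇒ 29
(1) 29|_3 = 3^3 + 2 ↦ 4^4 + 2|_4 = 258 ⇒ 257

228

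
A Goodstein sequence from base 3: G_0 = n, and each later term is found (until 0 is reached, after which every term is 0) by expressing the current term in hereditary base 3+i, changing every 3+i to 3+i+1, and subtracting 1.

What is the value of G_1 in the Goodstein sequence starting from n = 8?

G_0 = 8. HB_3(8) = 2·3 + 2. Bump = 10. G_1 = 9.
G_1 = 9. HB_4(9) = 2·4 + 1. Bump = 11. G_2 = 10.

9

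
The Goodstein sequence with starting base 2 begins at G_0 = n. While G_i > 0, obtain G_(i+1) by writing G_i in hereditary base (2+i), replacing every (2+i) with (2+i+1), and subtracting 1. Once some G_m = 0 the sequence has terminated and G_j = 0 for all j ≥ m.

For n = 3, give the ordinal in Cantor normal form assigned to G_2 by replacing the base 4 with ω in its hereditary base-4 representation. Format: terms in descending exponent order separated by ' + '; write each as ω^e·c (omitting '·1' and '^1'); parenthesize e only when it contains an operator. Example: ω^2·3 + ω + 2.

3

(0) 3|_2 = 2 + 1 ↦ 3 + 1|_3 = 4 ⇒ 3
(1) 3|_3 = 3 ↦ 4|_4 = 4 ⇒ 3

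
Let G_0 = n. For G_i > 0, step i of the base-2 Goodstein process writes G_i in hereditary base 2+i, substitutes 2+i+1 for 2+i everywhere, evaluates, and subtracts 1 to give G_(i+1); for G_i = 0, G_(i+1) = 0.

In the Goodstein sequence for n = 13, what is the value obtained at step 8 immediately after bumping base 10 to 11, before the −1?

3138428381104

base 2: 13 = 2^(2 + 1) + 2^2 + 1; at 3: 3^(3 + 1) + 3^3 + 1 = 109; next = 108
base 3: 108 = 3^(3 + 1) + 3^3; at 4: 4^(4 + 1) + 4^4 = 1280; next = 1279
base 4: 1279 = 4^(4 + 1) + 3·4^3 + 3·4^2 + 3·4 + 3; at 5: 5^(5 + 1) + 3·5^3 + 3·5^2 + 3·5 + 3 = 16093; next = 16092
base 5: 16092 = 5^(5 + 1) + 3·5^3 + 3·5^2 + 3·5 + 2; at 6: 6^(6 + 1) + 3·6^3 + 3·6^2 + 3·6 + 2 = 280712; next = 280711
base 6: 280711 = 6^(6 + 1) + 3·6^3 + 3·6^2 + 3·6 + 1; at 7: 7^(7 + 1) + 3·7^3 + 3·7^2 + 3·7 + 1 = 5765999; next = 5765998
base 7: 5765998 = 7^(7 + 1) + 3·7^3 + 3·7^2 + 3·7; at 8: 8^(8 + 1) + 3·8^3 + 3·8^2 + 3·8 = 134219480; next = 134219479
base 8: 134219479 = 8^(8 + 1) + 3·8^3 + 3·8^2 + 2·8 + 7; at 9: 9^(9 + 1) + 3·9^3 + 3·9^2 + 2·9 + 7 = 3486786856; next = 3486786855
base 9: 3486786855 = 9^(9 + 1) + 3·9^3 + 3·9^2 + 2·9 + 6; at 10: 10^(10 + 1) + 3·10^3 + 3·10^2 + 2·10 + 6 = 100000003326; next = 100000003325
base 10: 100000003325 = 10^(10 + 1) + 3·10^3 + 3·10^2 + 2·10 + 5; at 11: 11^(11 + 1) + 3·11^3 + 3·11^2 + 2·11 + 5 = 3138428381104; next = 3138428381103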